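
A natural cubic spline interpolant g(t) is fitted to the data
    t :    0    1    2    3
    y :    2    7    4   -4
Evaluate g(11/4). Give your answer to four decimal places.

Write σ_i for g''(x_i). With h_i = 1, 1, 1 and divided differences Δ_i = 5, -3, -8, the continuity of g' gives the tridiagonal system
  1·σ_0 + 4·σ_1 + 1·σ_2 = 6(Δ_1 - Δ_0) = -48
  1·σ_1 + 4·σ_2 + 1·σ_3 = 6(Δ_2 - Δ_1) = -30
Natural end conditions: σ_0 = σ_3 = 0.
Forward elimination and back-substitution give σ_0 = 0, σ_1 = -54/5, σ_2 = -24/5, σ_3 = 0.
On [2, 3], g(t) = 4 - 32/5·(t - 2) - 12/5·(t - 2)² + 4/5·(t - 2)³.
With (t - 2) = 3/4: g(11/4) = -29/16.

-1.8125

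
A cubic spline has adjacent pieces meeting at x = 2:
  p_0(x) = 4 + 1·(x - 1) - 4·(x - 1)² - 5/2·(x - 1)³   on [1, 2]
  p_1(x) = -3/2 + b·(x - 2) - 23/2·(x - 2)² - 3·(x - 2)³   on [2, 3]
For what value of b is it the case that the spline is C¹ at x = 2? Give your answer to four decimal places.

p_0'(x) = 1 - 8·(x - 1) - 15/2·(x - 1)², so p_0'(2) = -29/2. On the right, p_1'(2) = b, so b = -29/2.

-14.5000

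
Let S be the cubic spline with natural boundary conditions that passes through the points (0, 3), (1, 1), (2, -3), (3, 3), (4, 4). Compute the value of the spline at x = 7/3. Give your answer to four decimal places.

Put M_i = S'' at the i-th knot. Here h = (1, 1, 1, 1) and Δ = (-2, -4, 6, 1), so the interior equations h_(i-1)·M_(i-1) + 2(h_(i-1)+h_i)·M_i + h_i·M_(i+1) = 6(Δ_i − Δ_(i-1)) read
  1·M_0 + 4·M_1 + 1·M_2 = 6(Δ_1 - Δ_0) = -12
  1·M_1 + 4·M_2 + 1·M_3 = 6(Δ_2 - Δ_1) = 60
  1·M_2 + 4·M_3 + 1·M_4 = 6(Δ_3 - Δ_2) = -30
Natural end conditions: M_0 = M_4 = 0.
Solving: M_0 = 0, M_1 = -225/28, M_2 = 141/7, M_3 = -351/28, M_4 = 0.
On [2, 3], S(x) = -3 + 11/8·(x - 2) + 141/14·(x - 2)² - 305/56·(x - 2)³.
With (x - 2) = 1/3: S(7/3) = -307/189.

-1.6243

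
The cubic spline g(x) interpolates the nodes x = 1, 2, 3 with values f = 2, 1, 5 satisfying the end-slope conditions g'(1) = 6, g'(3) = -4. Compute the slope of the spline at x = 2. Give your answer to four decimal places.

Write M_i for g''(x_i). With h_i = 1, 1 and divided differences Δ_i = -1, 4, the continuity of g' gives the tridiagonal system
  1·M_0 + 4·M_1 + 1·M_2 = 6(Δ_1 - Δ_0) = 30
Clamped end conditions give two more equations: 2h_0·M_0 + h_0·M_1 = 6(Δ_0 - g'(1)) = -42 and h_1·M_1 + 2h_1·M_2 = 6(g'(3) - Δ_1) = -48.
Solving: M_0 = -67/2, M_1 = 25, M_2 = -73/2.
On [2, 3], g'(x) = b_1 + 2c_1·(x - 2) + 3d_1·(x - 2)² with b_1 = Δ_1 - h_1(2M_1 + M_2)/6 = 7/4, c_1 = M_1/2 = 25/2, d_1 = (M_2 - M_1)/(6h_1) = -41/4. So g'(2) = 7/4.

1.7500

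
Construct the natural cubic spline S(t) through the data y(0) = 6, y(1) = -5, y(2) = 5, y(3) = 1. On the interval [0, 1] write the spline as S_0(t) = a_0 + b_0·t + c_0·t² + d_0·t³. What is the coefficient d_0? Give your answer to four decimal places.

Write M_i for S''(x_i). With h_i = 1, 1, 1 and divided differences Δ_i = -11, 10, -4, the continuity of S' gives the tridiagonal system
  1·M_0 + 4·M_1 + 1·M_2 = 6(Δ_1 - Δ_0) = 126
  1·M_1 + 4·M_2 + 1·M_3 = 6(Δ_2 - Δ_1) = -84
Natural end conditions: M_0 = M_3 = 0.
Hence M_0 = 0, M_1 = 196/5, M_2 = -154/5, M_3 = 0.
On [0, 1], with S_0(t) = a_0 + b_0·t + c_0·t² + d_0·t³: c_0 = M_0/2 = 0, d_0 = (M_1 - M_0)/(6h_0) = 98/15, b_0 = Δ_0 - h_0(2M_0 + M_1)/6 = -263/15.

6.5333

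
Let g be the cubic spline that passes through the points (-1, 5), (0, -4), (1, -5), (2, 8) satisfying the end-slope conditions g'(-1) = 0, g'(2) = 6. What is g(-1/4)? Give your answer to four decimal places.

-1.1875

Write m_i for g''(x_i). With h_i = 1, 1, 1 and divided differences Δ_i = -9, -1, 13, the continuity of g' gives the tridiagonal system
  1·m_0 + 4·m_1 + 1·m_2 = 6(Δ_1 - Δ_0) = 48
  1·m_1 + 4·m_2 + 1·m_3 = 6(Δ_2 - Δ_1) = 84
Clamped end conditions give two more equations: 2h_0·m_0 + h_0·m_1 = 6(Δ_0 - g'(-1)) = -54 and h_2·m_2 + 2h_2·m_3 = 6(g'(2) - Δ_2) = -42.
Solving: m_0 = -34, m_1 = 14, m_2 = 26, m_3 = -34.
On [-1, 0], g(x) = 5 + 0·(x + 1) - 17·(x + 1)² + 8·(x + 1)³.
With (x + 1) = 3/4: g(-1/4) = -19/16.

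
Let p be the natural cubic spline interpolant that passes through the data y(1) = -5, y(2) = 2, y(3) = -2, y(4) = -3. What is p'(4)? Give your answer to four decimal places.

Let M_i = p''(x_i). Step sizes h_i = 1, 1, 1; slopes of the chords Δ_i = (y_(i+1) - y_i)/h_i = 7, -4, -1.
  1·M_0 + 4·M_1 + 1·M_2 = 6(Δ_1 - Δ_0) = -66
  1·M_1 + 4·M_2 + 1·M_3 = 6(Δ_2 - Δ_1) = 18
Natural end conditions: M_0 = M_3 = 0.
Forward elimination and back-substitution give M_0 = 0, M_1 = -94/5, M_2 = 46/5, M_3 = 0.
On [3, 4], p'(x) = b_2 + 2c_2·(x - 3) + 3d_2·(x - 3)² with b_2 = Δ_2 - h_2(2M_2 + M_3)/6 = -61/15, c_2 = M_2/2 = 23/5, d_2 = (M_3 - M_2)/(6h_2) = -23/15. So p'(4) = 8/15.

0.5333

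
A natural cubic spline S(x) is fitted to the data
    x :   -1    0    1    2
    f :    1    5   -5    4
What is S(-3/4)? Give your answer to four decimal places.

3.1719

Let M_i = S''(x_i). Step sizes h_i = 1, 1, 1; slopes of the chords Δ_i = (y_(i+1) - y_i)/h_i = 4, -10, 9.
  1·M_0 + 4·M_1 + 1·M_2 = 6(Δ_1 - Δ_0) = -84
  1·M_1 + 4·M_2 + 1·M_3 = 6(Δ_2 - Δ_1) = 114
Natural end conditions: M_0 = M_3 = 0.
Solving the tridiagonal system: M_0 = 0, M_1 = -30, M_2 = 36, M_3 = 0.
On [-1, 0], S(x) = 1 + 9·(x + 1) + 0·(x + 1)² - 5·(x + 1)³.
With (x + 1) = 1/4: S(-3/4) = 203/64.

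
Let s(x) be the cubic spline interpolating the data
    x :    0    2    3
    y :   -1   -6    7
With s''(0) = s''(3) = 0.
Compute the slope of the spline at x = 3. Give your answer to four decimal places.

15.5833

Let m_i = s''(x_i). Step sizes h_i = 2, 1; slopes of the chords Δ_i = (y_(i+1) - y_i)/h_i = -5/2, 13.
  2·m_0 + 6·m_1 + 1·m_2 = 6(Δ_1 - Δ_0) = 93
Natural end conditions: m_0 = m_2 = 0.
Solving: m_0 = 0, m_1 = 31/2, m_2 = 0.
On [2, 3], s'(x) = b_1 + 2c_1·(x - 2) + 3d_1·(x - 2)² with b_1 = Δ_1 - h_1(2m_1 + m_2)/6 = 47/6, c_1 = m_1/2 = 31/4, d_1 = (m_2 - m_1)/(6h_1) = -31/12. So s'(3) = 187/12.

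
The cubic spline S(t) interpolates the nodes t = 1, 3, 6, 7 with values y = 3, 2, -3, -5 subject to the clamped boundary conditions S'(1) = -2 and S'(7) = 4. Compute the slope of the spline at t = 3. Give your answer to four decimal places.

0.0256

With σ_i denoting the second derivative at x_i, h_i = 2, 3, 1, and Δ_i = (y_(i+1) − y_i)/h_i = -1/2, -5/3, -2:
  2·σ_0 + 10·σ_1 + 3·σ_2 = 6(Δ_1 - Δ_0) = -7
  3·σ_1 + 8·σ_2 + 1·σ_3 = 6(Δ_2 - Δ_1) = -2
Clamped end conditions give two more equations: 2h_0·σ_0 + h_0·σ_1 = 6(Δ_0 - S'(1)) = 9 and h_2·σ_2 + 2h_2·σ_3 = 6(S'(7) - Δ_2) = 36.
Solving the tridiagonal system: σ_0 = 193/78, σ_1 = -35/78, σ_2 = -97/39, σ_3 = 1501/78.
On [3, 6], S'(t) = b_1 + 2c_1·(t - 3) + 3d_1·(t - 3)² with b_1 = Δ_1 - h_1(2σ_1 + σ_2)/6 = 1/39, c_1 = σ_1/2 = -35/156, d_1 = (σ_2 - σ_1)/(6h_1) = -53/468. So S'(3) = 1/39.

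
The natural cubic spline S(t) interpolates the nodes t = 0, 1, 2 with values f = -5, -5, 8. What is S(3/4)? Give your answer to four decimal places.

-6.0664

With σ_i denoting the second derivative at x_i, h_i = 1, 1, and Δ_i = (y_(i+1) − y_i)/h_i = 0, 13:
  1·σ_0 + 4·σ_1 + 1·σ_2 = 6(Δ_1 - Δ_0) = 78
Natural end conditions: σ_0 = σ_2 = 0.
Solving: σ_0 = 0, σ_1 = 39/2, σ_2 = 0.
On [0, 1], S(t) = -5 - 13/4·t + 0·t² + 13/4·t³.
With t = 3/4: S(3/4) = -1553/256.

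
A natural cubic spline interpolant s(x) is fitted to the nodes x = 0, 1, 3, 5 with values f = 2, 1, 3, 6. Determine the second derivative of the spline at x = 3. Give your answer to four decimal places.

With m_i denoting the second derivative at x_i, h_i = 1, 2, 2, and Δ_i = (y_(i+1) − y_i)/h_i = -1, 1, 3/2:
  1·m_0 + 6·m_1 + 2·m_2 = 6(Δ_1 - Δ_0) = 12
  2·m_1 + 8·m_2 + 2·m_3 = 6(Δ_2 - Δ_1) = 3
Natural end conditions: m_0 = m_3 = 0.
Solving: m_0 = 0, m_1 = 45/22, m_2 = -3/22, m_3 = 0.

-0.1364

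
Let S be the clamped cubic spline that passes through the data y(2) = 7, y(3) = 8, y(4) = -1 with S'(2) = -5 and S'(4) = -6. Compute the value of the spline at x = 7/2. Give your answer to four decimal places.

3.8438

Let σ_i = S''(x_i). Step sizes h_i = 1, 1; slopes of the chords Δ_i = (y_(i+1) - y_i)/h_i = 1, -9.
  1·σ_0 + 4·σ_1 + 1·σ_2 = 6(Δ_1 - Δ_0) = -60
Clamped end conditions give two more equations: 2h_0·σ_0 + h_0·σ_1 = 6(Δ_0 - S'(2)) = 36 and h_1·σ_1 + 2h_1·σ_2 = 6(S'(4) - Δ_1) = 18.
Solving: σ_0 = 65/2, σ_1 = -29, σ_2 = 47/2.
On [3, 4], S(x) = 8 - 13/4·(x - 3) - 29/2·(x - 3)² + 35/4·(x - 3)³.
With (x - 3) = 1/2: S(7/2) = 123/32.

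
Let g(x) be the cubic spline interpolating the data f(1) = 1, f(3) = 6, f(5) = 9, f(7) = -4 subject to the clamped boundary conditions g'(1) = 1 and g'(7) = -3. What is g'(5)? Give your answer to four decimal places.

-3.9333

Write σ_i for g''(x_i). With h_i = 2, 2, 2 and divided differences Δ_i = 5/2, 3/2, -13/2, the continuity of g' gives the tridiagonal system
  2·σ_0 + 8·σ_1 + 2·σ_2 = 6(Δ_1 - Δ_0) = -6
  2·σ_1 + 8·σ_2 + 2·σ_3 = 6(Δ_2 - Δ_1) = -48
Clamped end conditions give two more equations: 2h_0·σ_0 + h_0·σ_1 = 6(Δ_0 - g'(1)) = 9 and h_2·σ_2 + 2h_2·σ_3 = 6(g'(7) - Δ_2) = 21.
Solving the tridiagonal system: σ_0 = 53/30, σ_1 = 29/30, σ_2 = -259/30, σ_3 = 287/30.
On [5, 7], g'(x) = b_2 + 2c_2·(x - 5) + 3d_2·(x - 5)² with b_2 = Δ_2 - h_2(2σ_2 + σ_3)/6 = -59/15, c_2 = σ_2/2 = -259/60, d_2 = (σ_3 - σ_2)/(6h_2) = 91/60. So g'(5) = -59/15.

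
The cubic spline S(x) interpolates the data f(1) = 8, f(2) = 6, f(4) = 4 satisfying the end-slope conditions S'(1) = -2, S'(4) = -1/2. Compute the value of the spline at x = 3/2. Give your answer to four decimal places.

Write M_i for S''(x_i). With h_i = 1, 2 and divided differences Δ_i = -2, -1, the continuity of S' gives the tridiagonal system
  1·M_0 + 6·M_1 + 2·M_2 = 6(Δ_1 - Δ_0) = 6
Clamped end conditions give two more equations: 2h_0·M_0 + h_0·M_1 = 6(Δ_0 - S'(1)) = 0 and h_1·M_1 + 2h_1·M_2 = 6(S'(4) - Δ_1) = 3.
Hence M_0 = -1/2, M_1 = 1, M_2 = 1/4.
On [1, 2], S(x) = 8 - 2·(x - 1) - 1/4·(x - 1)² + 1/4·(x - 1)³.
With (x - 1) = 1/2: S(3/2) = 223/32.

6.9688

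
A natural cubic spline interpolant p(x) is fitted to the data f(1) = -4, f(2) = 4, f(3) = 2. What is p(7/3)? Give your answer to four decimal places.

4.2593

Put M_i = p'' at the i-th knot. Here h = (1, 1) and Δ = (8, -2), so the interior equations h_(i-1)·M_(i-1) + 2(h_(i-1)+h_i)·M_i + h_i·M_(i+1) = 6(Δ_i − Δ_(i-1)) read
  1·M_0 + 4·M_1 + 1·M_2 = 6(Δ_1 - Δ_0) = -60
Natural end conditions: M_0 = M_2 = 0.
Forward elimination and back-substitution give M_0 = 0, M_1 = -15, M_2 = 0.
On [2, 3], p(x) = 4 + 3·(x - 2) - 15/2·(x - 2)² + 5/2·(x - 2)³.
With (x - 2) = 1/3: p(7/3) = 115/27.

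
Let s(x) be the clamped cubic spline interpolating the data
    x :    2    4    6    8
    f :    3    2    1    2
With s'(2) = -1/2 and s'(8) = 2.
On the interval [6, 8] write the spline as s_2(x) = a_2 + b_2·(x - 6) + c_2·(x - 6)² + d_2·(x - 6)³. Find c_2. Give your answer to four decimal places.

Let M_i = s''(x_i). Step sizes h_i = 2, 2, 2; slopes of the chords Δ_i = (y_(i+1) - y_i)/h_i = -1/2, -1/2, 1/2.
  2·M_0 + 8·M_1 + 2·M_2 = 6(Δ_1 - Δ_0) = 0
  2·M_1 + 8·M_2 + 2·M_3 = 6(Δ_2 - Δ_1) = 6
Clamped end conditions give two more equations: 2h_0·M_0 + h_0·M_1 = 6(Δ_0 - s'(2)) = 0 and h_2·M_2 + 2h_2·M_3 = 6(s'(8) - Δ_2) = 9.
Hence M_0 = 1/30, M_1 = -1/15, M_2 = 7/30, M_3 = 32/15.
On [6, 8], with s_2(x) = a_2 + b_2·(x - 6) + c_2·(x - 6)² + d_2·(x - 6)³: c_2 = M_2/2 = 7/60, d_2 = (M_3 - M_2)/(6h_2) = 19/120, b_2 = Δ_2 - h_2(2M_2 + M_3)/6 = -11/30.

0.1167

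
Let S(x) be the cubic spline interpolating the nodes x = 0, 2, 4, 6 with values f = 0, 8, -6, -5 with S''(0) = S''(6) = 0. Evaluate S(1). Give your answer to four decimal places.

6.5750

Put σ_i = S'' at the i-th knot. Here h = (2, 2, 2) and Δ = (4, -7, 1/2), so the interior equations h_(i-1)·σ_(i-1) + 2(h_(i-1)+h_i)·σ_i + h_i·σ_(i+1) = 6(Δ_i − Δ_(i-1)) read
  2·σ_0 + 8·σ_1 + 2·σ_2 = 6(Δ_1 - Δ_0) = -66
  2·σ_1 + 8·σ_2 + 2·σ_3 = 6(Δ_2 - Δ_1) = 45
Natural end conditions: σ_0 = σ_3 = 0.
Solving the tridiagonal system: σ_0 = 0, σ_1 = -103/10, σ_2 = 41/5, σ_3 = 0.
On [0, 2], S(x) = 0 + 223/30·x + 0·x² - 103/120·x³.
With x = 1: S(1) = 263/40.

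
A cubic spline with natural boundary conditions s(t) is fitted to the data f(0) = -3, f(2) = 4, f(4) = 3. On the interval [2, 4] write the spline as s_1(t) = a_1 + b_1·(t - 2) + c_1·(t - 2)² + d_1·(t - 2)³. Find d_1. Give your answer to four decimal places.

Let M_i = s''(x_i). Step sizes h_i = 2, 2; slopes of the chords Δ_i = (y_(i+1) - y_i)/h_i = 7/2, -1/2.
  2·M_0 + 8·M_1 + 2·M_2 = 6(Δ_1 - Δ_0) = -24
Natural end conditions: M_0 = M_2 = 0.
Solving: M_0 = 0, M_1 = -3, M_2 = 0.
On [2, 4], with s_1(t) = a_1 + b_1·(t - 2) + c_1·(t - 2)² + d_1·(t - 2)³: c_1 = M_1/2 = -3/2, d_1 = (M_2 - M_1)/(6h_1) = 1/4, b_1 = Δ_1 - h_1(2M_1 + M_2)/6 = 3/2.

0.2500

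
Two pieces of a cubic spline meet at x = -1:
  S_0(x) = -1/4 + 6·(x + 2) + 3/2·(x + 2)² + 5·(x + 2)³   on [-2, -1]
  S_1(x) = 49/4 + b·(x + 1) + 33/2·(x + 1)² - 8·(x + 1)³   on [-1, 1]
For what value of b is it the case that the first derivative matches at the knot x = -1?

S_0'(x) = 6 + 3·(x + 2) + 15·(x + 2)², so S_0'(-1) = 24. On the right, S_1'(-1) = b, so b = 24.

24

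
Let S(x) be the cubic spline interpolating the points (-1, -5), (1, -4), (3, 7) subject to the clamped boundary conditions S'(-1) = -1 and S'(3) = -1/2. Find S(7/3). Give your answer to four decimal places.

5.0185

Let σ_i = S''(x_i). Step sizes h_i = 2, 2; slopes of the chords Δ_i = (y_(i+1) - y_i)/h_i = 1/2, 11/2.
  2·σ_0 + 8·σ_1 + 2·σ_2 = 6(Δ_1 - Δ_0) = 30
Clamped end conditions give two more equations: 2h_0·σ_0 + h_0·σ_1 = 6(Δ_0 - S'(-1)) = 9 and h_1·σ_1 + 2h_1·σ_2 = 6(S'(3) - Δ_1) = -36.
Hence σ_0 = -11/8, σ_1 = 29/4, σ_2 = -101/8.
On [1, 3], S(x) = -4 + 39/8·(x - 1) + 29/8·(x - 1)² - 53/32·(x - 1)³.
With (x - 1) = 4/3: S(7/3) = 271/54.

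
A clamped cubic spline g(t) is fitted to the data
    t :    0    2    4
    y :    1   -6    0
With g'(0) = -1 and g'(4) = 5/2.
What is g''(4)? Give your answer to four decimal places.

Put σ_i = g'' at the i-th knot. Here h = (2, 2) and Δ = (-7/2, 3), so the interior equations h_(i-1)·σ_(i-1) + 2(h_(i-1)+h_i)·σ_i + h_i·σ_(i+1) = 6(Δ_i − Δ_(i-1)) read
  2·σ_0 + 8·σ_1 + 2·σ_2 = 6(Δ_1 - Δ_0) = 39
Clamped end conditions give two more equations: 2h_0·σ_0 + h_0·σ_1 = 6(Δ_0 - g'(0)) = -15 and h_1·σ_1 + 2h_1·σ_2 = 6(g'(4) - Δ_1) = -3.
Solving: σ_0 = -31/4, σ_1 = 8, σ_2 = -19/4.

-4.7500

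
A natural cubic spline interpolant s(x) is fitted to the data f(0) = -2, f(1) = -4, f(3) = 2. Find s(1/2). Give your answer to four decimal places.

-3.3125

With M_i denoting the second derivative at x_i, h_i = 1, 2, and Δ_i = (y_(i+1) − y_i)/h_i = -2, 3:
  1·M_0 + 6·M_1 + 2·M_2 = 6(Δ_1 - Δ_0) = 30
Natural end conditions: M_0 = M_2 = 0.
Solving the tridiagonal system: M_0 = 0, M_1 = 5, M_2 = 0.
On [0, 1], s(x) = -2 - 17/6·x + 0·x² + 5/6·x³.
With x = 1/2: s(1/2) = -53/16.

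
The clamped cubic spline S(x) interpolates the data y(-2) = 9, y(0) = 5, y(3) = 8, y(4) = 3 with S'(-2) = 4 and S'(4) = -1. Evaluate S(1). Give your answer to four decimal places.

6.1709

Let M_i = S''(x_i). Step sizes h_i = 2, 3, 1; slopes of the chords Δ_i = (y_(i+1) - y_i)/h_i = -2, 1, -5.
  2·M_0 + 10·M_1 + 3·M_2 = 6(Δ_1 - Δ_0) = 18
  3·M_1 + 8·M_2 + 1·M_3 = 6(Δ_2 - Δ_1) = -36
Clamped end conditions give two more equations: 2h_0·M_0 + h_0·M_1 = 6(Δ_0 - S'(-2)) = -36 and h_2·M_2 + 2h_2·M_3 = 6(S'(4) - Δ_2) = 24.
Solving the tridiagonal system: M_0 = -163/13, M_1 = 92/13, M_2 = -120/13, M_3 = 216/13.
On [0, 3], S(x) = 5 - 19/13·x + 46/13·x² - 106/117·x³.
With x = 1: S(1) = 722/117.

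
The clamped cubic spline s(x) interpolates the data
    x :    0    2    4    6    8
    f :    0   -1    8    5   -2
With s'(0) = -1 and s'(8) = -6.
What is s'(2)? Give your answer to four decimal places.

2.6786

Write M_i for s''(x_i). With h_i = 2, 2, 2, 2 and divided differences Δ_i = -1/2, 9/2, -3/2, -7/2, the continuity of s' gives the tridiagonal system
  2·M_0 + 8·M_1 + 2·M_2 = 6(Δ_1 - Δ_0) = 30
  2·M_1 + 8·M_2 + 2·M_3 = 6(Δ_2 - Δ_1) = -36
  2·M_2 + 8·M_3 + 2·M_4 = 6(Δ_3 - Δ_2) = -12
Clamped end conditions give two more equations: 2h_0·M_0 + h_0·M_1 = 6(Δ_0 - s'(0)) = 3 and h_3·M_3 + 2h_3·M_4 = 6(s'(8) - Δ_3) = -15.
Hence M_0 = -61/28, M_1 = 41/7, M_2 = -25/4, M_3 = 8/7, M_4 = -121/28.
On [2, 4], s'(x) = b_1 + 2c_1·(x - 2) + 3d_1·(x - 2)² with b_1 = Δ_1 - h_1(2M_1 + M_2)/6 = 75/28, c_1 = M_1/2 = 41/14, d_1 = (M_2 - M_1)/(6h_1) = -113/112. So s'(2) = 75/28.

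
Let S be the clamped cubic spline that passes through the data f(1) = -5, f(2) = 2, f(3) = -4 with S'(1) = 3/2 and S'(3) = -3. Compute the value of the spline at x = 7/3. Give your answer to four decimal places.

0.8333

Write M_i for S''(x_i). With h_i = 1, 1 and divided differences Δ_i = 7, -6, the continuity of S' gives the tridiagonal system
  1·M_0 + 4·M_1 + 1·M_2 = 6(Δ_1 - Δ_0) = -78
Clamped end conditions give two more equations: 2h_0·M_0 + h_0·M_1 = 6(Δ_0 - S'(1)) = 33 and h_1·M_1 + 2h_1·M_2 = 6(S'(3) - Δ_1) = 18.
Forward elimination and back-substitution give M_0 = 135/4, M_1 = -69/2, M_2 = 105/4.
On [2, 3], S(x) = 2 + 9/8·(x - 2) - 69/4·(x - 2)² + 81/8·(x - 2)³.
With (x - 2) = 1/3: S(7/3) = 5/6.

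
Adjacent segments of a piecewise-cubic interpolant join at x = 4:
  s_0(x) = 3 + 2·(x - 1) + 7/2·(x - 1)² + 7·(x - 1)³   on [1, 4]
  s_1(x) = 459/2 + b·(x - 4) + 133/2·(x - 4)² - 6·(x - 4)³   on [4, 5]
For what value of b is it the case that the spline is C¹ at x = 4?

212

s_0'(x) = 2 + 7·(x - 1) + 21·(x - 1)², so s_0'(4) = 212. On the right, s_1'(4) = b, so b = 212.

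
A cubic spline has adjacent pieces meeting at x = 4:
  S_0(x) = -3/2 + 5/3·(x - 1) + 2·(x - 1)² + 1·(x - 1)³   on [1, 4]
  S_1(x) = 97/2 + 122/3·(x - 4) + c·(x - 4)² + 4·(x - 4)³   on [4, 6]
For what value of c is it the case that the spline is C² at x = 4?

11

S_0''(x) = 4 + 6·(x - 1), so S_0''(4) = 22. On the right, S_1''(4) = 2c, so c = 11.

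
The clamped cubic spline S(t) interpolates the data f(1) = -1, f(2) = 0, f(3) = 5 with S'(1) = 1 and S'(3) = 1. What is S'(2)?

With m_i denoting the second derivative at x_i, h_i = 1, 1, and Δ_i = (y_(i+1) − y_i)/h_i = 1, 5:
  1·m_0 + 4·m_1 + 1·m_2 = 6(Δ_1 - Δ_0) = 24
Clamped end conditions give two more equations: 2h_0·m_0 + h_0·m_1 = 6(Δ_0 - S'(1)) = 0 and h_1·m_1 + 2h_1·m_2 = 6(S'(3) - Δ_1) = -24.
Hence m_0 = -6, m_1 = 12, m_2 = -18.
On [2, 3], S'(t) = b_1 + 2c_1·(t - 2) + 3d_1·(t - 2)² with b_1 = Δ_1 - h_1(2m_1 + m_2)/6 = 4, c_1 = m_1/2 = 6, d_1 = (m_2 - m_1)/(6h_1) = -5. So S'(2) = 4.

4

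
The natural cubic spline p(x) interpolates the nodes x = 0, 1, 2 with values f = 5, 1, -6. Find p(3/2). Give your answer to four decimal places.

Write M_i for p''(x_i). With h_i = 1, 1 and divided differences Δ_i = -4, -7, the continuity of p' gives the tridiagonal system
  1·M_0 + 4·M_1 + 1·M_2 = 6(Δ_1 - Δ_0) = -18
Natural end conditions: M_0 = M_2 = 0.
Hence M_0 = 0, M_1 = -9/2, M_2 = 0.
On [1, 2], p(x) = 1 - 11/2·(x - 1) - 9/4·(x - 1)² + 3/4·(x - 1)³.
With (x - 1) = 1/2: p(3/2) = -71/32.

-2.2188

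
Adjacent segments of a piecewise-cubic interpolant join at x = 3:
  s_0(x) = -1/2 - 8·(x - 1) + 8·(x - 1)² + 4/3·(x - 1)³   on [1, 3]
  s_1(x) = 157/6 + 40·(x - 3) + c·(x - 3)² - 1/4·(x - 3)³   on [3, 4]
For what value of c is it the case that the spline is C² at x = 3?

s_0''(x) = 16 + 8·(x - 1), so s_0''(3) = 32. On the right, s_1''(3) = 2c, so c = 16.

16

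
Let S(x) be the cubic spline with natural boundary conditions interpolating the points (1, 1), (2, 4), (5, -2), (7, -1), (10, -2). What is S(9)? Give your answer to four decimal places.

-1.1586

With M_i denoting the second derivative at x_i, h_i = 1, 3, 2, 3, and Δ_i = (y_(i+1) − y_i)/h_i = 3, -2, 1/2, -1/3:
  1·M_0 + 8·M_1 + 3·M_2 = 6(Δ_1 - Δ_0) = -30
  3·M_1 + 10·M_2 + 2·M_3 = 6(Δ_2 - Δ_1) = 15
  2·M_2 + 10·M_3 + 3·M_4 = 6(Δ_3 - Δ_2) = -5
Natural end conditions: M_0 = M_4 = 0.
Solving: M_0 = 0, M_1 = -560/113, M_2 = 1090/339, M_3 = -775/678, M_4 = 0.
On [7, 10], S(x) = -1 + 183/226·(x - 7) - 775/1356·(x - 7)² + 775/12204·(x - 7)³.
With (x - 7) = 2: S(9) = -3535/3051.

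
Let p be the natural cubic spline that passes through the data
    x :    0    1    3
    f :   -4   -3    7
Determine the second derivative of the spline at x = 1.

Put m_i = p'' at the i-th knot. Here h = (1, 2) and Δ = (1, 5), so the interior equations h_(i-1)·m_(i-1) + 2(h_(i-1)+h_i)·m_i + h_i·m_(i+1) = 6(Δ_i − Δ_(i-1)) read
  1·m_0 + 6·m_1 + 2·m_2 = 6(Δ_1 - Δ_0) = 24
Natural end conditions: m_0 = m_2 = 0.
Forward elimination and back-substitution give m_0 = 0, m_1 = 4, m_2 = 0.

4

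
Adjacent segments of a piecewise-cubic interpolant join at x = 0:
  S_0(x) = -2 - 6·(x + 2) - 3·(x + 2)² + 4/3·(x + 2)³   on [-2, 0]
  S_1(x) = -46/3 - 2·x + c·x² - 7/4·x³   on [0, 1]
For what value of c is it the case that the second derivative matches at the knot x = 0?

5

S_0''(x) = -6 + 8·(x + 2), so S_0''(0) = 10. On the right, S_1''(0) = 2c, so c = 5.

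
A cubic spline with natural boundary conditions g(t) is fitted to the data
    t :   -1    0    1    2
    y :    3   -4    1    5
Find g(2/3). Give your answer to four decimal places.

-1.2395

Let σ_i = g''(x_i). Step sizes h_i = 1, 1, 1; slopes of the chords Δ_i = (y_(i+1) - y_i)/h_i = -7, 5, 4.
  1·σ_0 + 4·σ_1 + 1·σ_2 = 6(Δ_1 - Δ_0) = 72
  1·σ_1 + 4·σ_2 + 1·σ_3 = 6(Δ_2 - Δ_1) = -6
Natural end conditions: σ_0 = σ_3 = 0.
Forward elimination and back-substitution give σ_0 = 0, σ_1 = 98/5, σ_2 = -32/5, σ_3 = 0.
On [0, 1], g(t) = -4 - 7/15·t + 49/5·t² - 13/3·t³.
With t = 2/3: g(2/3) = -502/405.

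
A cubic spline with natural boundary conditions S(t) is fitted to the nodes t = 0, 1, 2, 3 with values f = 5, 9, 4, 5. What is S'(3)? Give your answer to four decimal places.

3.2000

With M_i denoting the second derivative at x_i, h_i = 1, 1, 1, and Δ_i = (y_(i+1) − y_i)/h_i = 4, -5, 1:
  1·M_0 + 4·M_1 + 1·M_2 = 6(Δ_1 - Δ_0) = -54
  1·M_1 + 4·M_2 + 1·M_3 = 6(Δ_2 - Δ_1) = 36
Natural end conditions: M_0 = M_3 = 0.
Solving: M_0 = 0, M_1 = -84/5, M_2 = 66/5, M_3 = 0.
On [2, 3], S'(t) = b_2 + 2c_2·(t - 2) + 3d_2·(t - 2)² with b_2 = Δ_2 - h_2(2M_2 + M_3)/6 = -17/5, c_2 = M_2/2 = 33/5, d_2 = (M_3 - M_2)/(6h_2) = -11/5. So S'(3) = 16/5.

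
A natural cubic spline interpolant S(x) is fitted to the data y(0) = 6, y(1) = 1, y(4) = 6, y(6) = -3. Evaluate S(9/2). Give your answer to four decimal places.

Let m_i = S''(x_i). Step sizes h_i = 1, 3, 2; slopes of the chords Δ_i = (y_(i+1) - y_i)/h_i = -5, 5/3, -9/2.
  1·m_0 + 8·m_1 + 3·m_2 = 6(Δ_1 - Δ_0) = 40
  3·m_1 + 10·m_2 + 2·m_3 = 6(Δ_2 - Δ_1) = -37
Natural end conditions: m_0 = m_3 = 0.
Forward elimination and back-substitution give m_0 = 0, m_1 = 511/71, m_2 = -416/71, m_3 = 0.
On [4, 6], S(x) = 6 - 253/426·(x - 4) - 208/71·(x - 4)² + 104/213·(x - 4)³.
With (x - 4) = 1/2: S(9/2) = 1429/284.

5.0317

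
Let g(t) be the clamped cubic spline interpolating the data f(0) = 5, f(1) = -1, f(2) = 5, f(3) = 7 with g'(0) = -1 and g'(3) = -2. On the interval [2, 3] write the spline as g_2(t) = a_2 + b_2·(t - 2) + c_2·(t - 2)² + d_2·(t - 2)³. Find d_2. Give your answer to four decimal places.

0.8667

Put M_i = g'' at the i-th knot. Here h = (1, 1, 1) and Δ = (-6, 6, 2), so the interior equations h_(i-1)·M_(i-1) + 2(h_(i-1)+h_i)·M_i + h_i·M_(i+1) = 6(Δ_i − Δ_(i-1)) read
  1·M_0 + 4·M_1 + 1·M_2 = 6(Δ_1 - Δ_0) = 72
  1·M_1 + 4·M_2 + 1·M_3 = 6(Δ_2 - Δ_1) = -24
Clamped end conditions give two more equations: 2h_0·M_0 + h_0·M_1 = 6(Δ_0 - g'(0)) = -30 and h_2·M_2 + 2h_2·M_3 = 6(g'(3) - Δ_2) = -24.
Hence M_0 = -436/15, M_1 = 422/15, M_2 = -172/15, M_3 = -94/15.
On [2, 3], with g_2(t) = a_2 + b_2·(t - 2) + c_2·(t - 2)² + d_2·(t - 2)³: c_2 = M_2/2 = -86/15, d_2 = (M_3 - M_2)/(6h_2) = 13/15, b_2 = Δ_2 - h_2(2M_2 + M_3)/6 = 103/15.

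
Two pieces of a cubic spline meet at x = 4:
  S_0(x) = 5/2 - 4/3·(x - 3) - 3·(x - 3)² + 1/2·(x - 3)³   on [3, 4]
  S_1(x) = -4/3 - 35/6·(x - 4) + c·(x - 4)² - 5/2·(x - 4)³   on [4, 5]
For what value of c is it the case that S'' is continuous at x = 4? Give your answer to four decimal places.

-1.5000

S_0''(x) = -6 + 3·(x - 3), so S_0''(4) = -3. On the right, S_1''(4) = 2c, so c = -3/2.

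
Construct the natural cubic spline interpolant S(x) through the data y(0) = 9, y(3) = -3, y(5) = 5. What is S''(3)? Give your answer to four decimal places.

4.8000

Write M_i for S''(x_i). With h_i = 3, 2 and divided differences Δ_i = -4, 4, the continuity of S' gives the tridiagonal system
  3·M_0 + 10·M_1 + 2·M_2 = 6(Δ_1 - Δ_0) = 48
Natural end conditions: M_0 = M_2 = 0.
Solving the tridiagonal system: M_0 = 0, M_1 = 24/5, M_2 = 0.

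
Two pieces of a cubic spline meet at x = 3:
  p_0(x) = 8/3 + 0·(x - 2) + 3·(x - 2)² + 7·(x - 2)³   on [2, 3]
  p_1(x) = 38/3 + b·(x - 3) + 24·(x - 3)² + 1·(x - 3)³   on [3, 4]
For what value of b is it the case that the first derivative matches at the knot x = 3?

27

p_0'(x) = 0 + 6·(x - 2) + 21·(x - 2)², so p_0'(3) = 27. On the right, p_1'(3) = b, so b = 27.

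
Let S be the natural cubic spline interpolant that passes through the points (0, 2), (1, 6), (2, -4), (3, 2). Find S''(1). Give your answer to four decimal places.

Write M_i for S''(x_i). With h_i = 1, 1, 1 and divided differences Δ_i = 4, -10, 6, the continuity of S' gives the tridiagonal system
  1·M_0 + 4·M_1 + 1·M_2 = 6(Δ_1 - Δ_0) = -84
  1·M_1 + 4·M_2 + 1·M_3 = 6(Δ_2 - Δ_1) = 96
Natural end conditions: M_0 = M_3 = 0.
Forward elimination and back-substitution give M_0 = 0, M_1 = -144/5, M_2 = 156/5, M_3 = 0.

-28.8000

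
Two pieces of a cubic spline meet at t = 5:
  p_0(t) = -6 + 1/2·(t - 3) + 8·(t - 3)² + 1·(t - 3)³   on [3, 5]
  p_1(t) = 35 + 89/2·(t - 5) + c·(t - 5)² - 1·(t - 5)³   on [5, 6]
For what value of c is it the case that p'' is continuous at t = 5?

p_0''(t) = 16 + 6·(t - 3), so p_0''(5) = 28. On the right, p_1''(5) = 2c, so c = 14.

14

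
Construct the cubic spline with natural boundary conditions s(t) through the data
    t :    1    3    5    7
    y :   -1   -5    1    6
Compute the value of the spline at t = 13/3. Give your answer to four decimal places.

-1.4642

Let M_i = s''(x_i). Step sizes h_i = 2, 2, 2; slopes of the chords Δ_i = (y_(i+1) - y_i)/h_i = -2, 3, 5/2.
  2·M_0 + 8·M_1 + 2·M_2 = 6(Δ_1 - Δ_0) = 30
  2·M_1 + 8·M_2 + 2·M_3 = 6(Δ_2 - Δ_1) = -3
Natural end conditions: M_0 = M_3 = 0.
Solving: M_0 = 0, M_1 = 41/10, M_2 = -7/5, M_3 = 0.
On [3, 5], s(t) = -5 + 11/15·(t - 3) + 41/20·(t - 3)² - 11/24·(t - 3)³.
With (t - 3) = 4/3: s(13/3) = -593/405.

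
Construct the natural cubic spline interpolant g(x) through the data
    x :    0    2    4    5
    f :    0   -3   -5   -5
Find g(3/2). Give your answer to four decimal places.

-2.2798

Let M_i = g''(x_i). Step sizes h_i = 2, 2, 1; slopes of the chords Δ_i = (y_(i+1) - y_i)/h_i = -3/2, -1, 0.
  2·M_0 + 8·M_1 + 2·M_2 = 6(Δ_1 - Δ_0) = 3
  2·M_1 + 6·M_2 + 1·M_3 = 6(Δ_2 - Δ_1) = 6
Natural end conditions: M_0 = M_3 = 0.
Forward elimination and back-substitution give M_0 = 0, M_1 = 3/22, M_2 = 21/22, M_3 = 0.
On [0, 2], g(x) = 0 - 17/11·x + 0·x² + 1/88·x³.
With x = 3/2: g(3/2) = -1605/704.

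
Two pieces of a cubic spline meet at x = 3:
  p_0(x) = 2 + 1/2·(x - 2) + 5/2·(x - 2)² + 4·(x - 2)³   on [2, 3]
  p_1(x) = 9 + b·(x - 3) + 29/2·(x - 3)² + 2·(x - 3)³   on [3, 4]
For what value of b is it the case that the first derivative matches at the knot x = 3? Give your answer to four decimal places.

p_0'(x) = 1/2 + 5·(x - 2) + 12·(x - 2)², so p_0'(3) = 35/2. On the right, p_1'(3) = b, so b = 35/2.

17.5000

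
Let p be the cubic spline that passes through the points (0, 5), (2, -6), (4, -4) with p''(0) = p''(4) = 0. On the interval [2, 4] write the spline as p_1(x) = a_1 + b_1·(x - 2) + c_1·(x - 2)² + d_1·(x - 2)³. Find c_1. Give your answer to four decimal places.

With m_i denoting the second derivative at x_i, h_i = 2, 2, and Δ_i = (y_(i+1) − y_i)/h_i = -11/2, 1:
  2·m_0 + 8·m_1 + 2·m_2 = 6(Δ_1 - Δ_0) = 39
Natural end conditions: m_0 = m_2 = 0.
Solving the tridiagonal system: m_0 = 0, m_1 = 39/8, m_2 = 0.
On [2, 4], with p_1(x) = a_1 + b_1·(x - 2) + c_1·(x - 2)² + d_1·(x - 2)³: c_1 = m_1/2 = 39/16, d_1 = (m_2 - m_1)/(6h_1) = -13/32, b_1 = Δ_1 - h_1(2m_1 + m_2)/6 = -9/4.

2.4375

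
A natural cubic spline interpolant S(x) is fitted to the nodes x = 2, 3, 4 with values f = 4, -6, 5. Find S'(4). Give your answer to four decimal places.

16.2500

With M_i denoting the second derivative at x_i, h_i = 1, 1, and Δ_i = (y_(i+1) − y_i)/h_i = -10, 11:
  1·M_0 + 4·M_1 + 1·M_2 = 6(Δ_1 - Δ_0) = 126
Natural end conditions: M_0 = M_2 = 0.
Hence M_0 = 0, M_1 = 63/2, M_2 = 0.
On [3, 4], S'(x) = b_1 + 2c_1·(x - 3) + 3d_1·(x - 3)² with b_1 = Δ_1 - h_1(2M_1 + M_2)/6 = 1/2, c_1 = M_1/2 = 63/4, d_1 = (M_2 - M_1)/(6h_1) = -21/4. So S'(4) = 65/4.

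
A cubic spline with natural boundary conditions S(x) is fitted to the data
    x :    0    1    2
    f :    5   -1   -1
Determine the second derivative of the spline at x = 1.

9

Put M_i = S'' at the i-th knot. Here h = (1, 1) and Δ = (-6, 0), so the interior equations h_(i-1)·M_(i-1) + 2(h_(i-1)+h_i)·M_i + h_i·M_(i+1) = 6(Δ_i − Δ_(i-1)) read
  1·M_0 + 4·M_1 + 1·M_2 = 6(Δ_1 - Δ_0) = 36
Natural end conditions: M_0 = M_2 = 0.
Forward elimination and back-substitution give M_0 = 0, M_1 = 9, M_2 = 0.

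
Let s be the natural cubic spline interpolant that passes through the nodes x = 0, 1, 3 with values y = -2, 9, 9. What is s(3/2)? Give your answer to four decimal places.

11.4063

Write σ_i for s''(x_i). With h_i = 1, 2 and divided differences Δ_i = 11, 0, the continuity of s' gives the tridiagonal system
  1·σ_0 + 6·σ_1 + 2·σ_2 = 6(Δ_1 - Δ_0) = -66
Natural end conditions: σ_0 = σ_2 = 0.
Forward elimination and back-substitution give σ_0 = 0, σ_1 = -11, σ_2 = 0.
On [1, 3], s(x) = 9 + 22/3·(x - 1) - 11/2·(x - 1)² + 11/12·(x - 1)³.
With (x - 1) = 1/2: s(3/2) = 365/32.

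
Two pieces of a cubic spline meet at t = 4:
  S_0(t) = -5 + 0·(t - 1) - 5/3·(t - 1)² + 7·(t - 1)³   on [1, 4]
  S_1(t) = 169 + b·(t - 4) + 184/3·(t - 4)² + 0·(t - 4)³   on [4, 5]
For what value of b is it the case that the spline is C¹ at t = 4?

179

S_0'(t) = 0 - 10/3·(t - 1) + 21·(t - 1)², so S_0'(4) = 179. On the right, S_1'(4) = b, so b = 179.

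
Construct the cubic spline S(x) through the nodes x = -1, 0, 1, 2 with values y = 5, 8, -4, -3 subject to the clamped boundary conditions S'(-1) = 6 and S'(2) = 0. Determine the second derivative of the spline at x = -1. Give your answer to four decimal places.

7.2000

With m_i denoting the second derivative at x_i, h_i = 1, 1, 1, and Δ_i = (y_(i+1) − y_i)/h_i = 3, -12, 1:
  1·m_0 + 4·m_1 + 1·m_2 = 6(Δ_1 - Δ_0) = -90
  1·m_1 + 4·m_2 + 1·m_3 = 6(Δ_2 - Δ_1) = 78
Clamped end conditions give two more equations: 2h_0·m_0 + h_0·m_1 = 6(Δ_0 - S'(-1)) = -18 and h_2·m_2 + 2h_2·m_3 = 6(S'(2) - Δ_2) = -6.
Solving: m_0 = 36/5, m_1 = -162/5, m_2 = 162/5, m_3 = -96/5.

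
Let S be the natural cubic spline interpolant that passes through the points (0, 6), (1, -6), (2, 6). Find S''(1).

36

Write M_i for S''(x_i). With h_i = 1, 1 and divided differences Δ_i = -12, 12, the continuity of S' gives the tridiagonal system
  1·M_0 + 4·M_1 + 1·M_2 = 6(Δ_1 - Δ_0) = 144
Natural end conditions: M_0 = M_2 = 0.
Solving the tridiagonal system: M_0 = 0, M_1 = 36, M_2 = 0.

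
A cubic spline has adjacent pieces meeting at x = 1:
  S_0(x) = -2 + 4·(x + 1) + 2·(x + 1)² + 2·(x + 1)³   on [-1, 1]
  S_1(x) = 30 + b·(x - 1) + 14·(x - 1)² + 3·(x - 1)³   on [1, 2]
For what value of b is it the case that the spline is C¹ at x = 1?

36

S_0'(x) = 4 + 4·(x + 1) + 6·(x + 1)², so S_0'(1) = 36. On the right, S_1'(1) = b, so b = 36.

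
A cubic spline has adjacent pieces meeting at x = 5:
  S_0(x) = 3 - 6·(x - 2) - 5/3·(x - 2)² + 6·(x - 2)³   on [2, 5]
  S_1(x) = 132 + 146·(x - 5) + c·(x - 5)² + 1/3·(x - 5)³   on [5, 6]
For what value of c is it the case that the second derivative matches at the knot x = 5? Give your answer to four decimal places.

S_0''(x) = -10/3 + 36·(x - 2), so S_0''(5) = 314/3. On the right, S_1''(5) = 2c, so c = 157/3.

52.3333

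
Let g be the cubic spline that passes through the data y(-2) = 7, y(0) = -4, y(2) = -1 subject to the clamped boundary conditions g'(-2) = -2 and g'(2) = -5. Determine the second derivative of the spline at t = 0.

12

Put m_i = g'' at the i-th knot. Here h = (2, 2) and Δ = (-11/2, 3/2), so the interior equations h_(i-1)·m_(i-1) + 2(h_(i-1)+h_i)·m_i + h_i·m_(i+1) = 6(Δ_i − Δ_(i-1)) read
  2·m_0 + 8·m_1 + 2·m_2 = 6(Δ_1 - Δ_0) = 42
Clamped end conditions give two more equations: 2h_0·m_0 + h_0·m_1 = 6(Δ_0 - g'(-2)) = -21 and h_1·m_1 + 2h_1·m_2 = 6(g'(2) - Δ_1) = -39.
Forward elimination and back-substitution give m_0 = -45/4, m_1 = 12, m_2 = -63/4.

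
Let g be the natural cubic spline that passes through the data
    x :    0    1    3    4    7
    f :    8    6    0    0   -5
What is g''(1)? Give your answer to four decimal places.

-2.3600

Write M_i for g''(x_i). With h_i = 1, 2, 1, 3 and divided differences Δ_i = -2, -3, 0, -5/3, the continuity of g' gives the tridiagonal system
  1·M_0 + 6·M_1 + 2·M_2 = 6(Δ_1 - Δ_0) = -6
  2·M_1 + 6·M_2 + 1·M_3 = 6(Δ_2 - Δ_1) = 18
  1·M_2 + 8·M_3 + 3·M_4 = 6(Δ_3 - Δ_2) = -10
Natural end conditions: M_0 = M_4 = 0.
Hence M_0 = 0, M_1 = -59/25, M_2 = 102/25, M_3 = -44/25, M_4 = 0.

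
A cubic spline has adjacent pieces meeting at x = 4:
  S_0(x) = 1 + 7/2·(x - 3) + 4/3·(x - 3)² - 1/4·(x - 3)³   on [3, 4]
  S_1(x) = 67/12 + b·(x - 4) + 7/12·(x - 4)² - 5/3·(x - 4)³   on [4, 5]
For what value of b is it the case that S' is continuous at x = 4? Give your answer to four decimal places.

S_0'(x) = 7/2 + 8/3·(x - 3) - 3/4·(x - 3)², so S_0'(4) = 65/12. On the right, S_1'(4) = b, so b = 65/12.

5.4167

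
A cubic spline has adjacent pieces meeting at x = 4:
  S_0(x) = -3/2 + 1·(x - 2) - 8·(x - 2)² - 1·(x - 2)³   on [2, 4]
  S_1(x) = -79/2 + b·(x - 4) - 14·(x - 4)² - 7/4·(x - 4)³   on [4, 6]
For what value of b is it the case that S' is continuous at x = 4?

-43

S_0'(x) = 1 - 16·(x - 2) - 3·(x - 2)², so S_0'(4) = -43. On the right, S_1'(4) = b, so b = -43.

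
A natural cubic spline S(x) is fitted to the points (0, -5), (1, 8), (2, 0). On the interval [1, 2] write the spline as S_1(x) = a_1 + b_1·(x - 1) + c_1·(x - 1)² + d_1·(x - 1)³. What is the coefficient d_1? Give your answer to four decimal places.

With M_i denoting the second derivative at x_i, h_i = 1, 1, and Δ_i = (y_(i+1) − y_i)/h_i = 13, -8:
  1·M_0 + 4·M_1 + 1·M_2 = 6(Δ_1 - Δ_0) = -126
Natural end conditions: M_0 = M_2 = 0.
Forward elimination and back-substitution give M_0 = 0, M_1 = -63/2, M_2 = 0.
On [1, 2], with S_1(x) = a_1 + b_1·(x - 1) + c_1·(x - 1)² + d_1·(x - 1)³: c_1 = M_1/2 = -63/4, d_1 = (M_2 - M_1)/(6h_1) = 21/4, b_1 = Δ_1 - h_1(2M_1 + M_2)/6 = 5/2.

5.2500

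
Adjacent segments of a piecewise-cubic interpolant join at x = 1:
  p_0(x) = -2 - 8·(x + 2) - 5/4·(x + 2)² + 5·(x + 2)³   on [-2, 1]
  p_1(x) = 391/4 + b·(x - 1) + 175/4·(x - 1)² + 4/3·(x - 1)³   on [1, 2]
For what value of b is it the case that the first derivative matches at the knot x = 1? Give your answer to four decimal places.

p_0'(x) = -8 - 5/2·(x + 2) + 15·(x + 2)², so p_0'(1) = 239/2. On the right, p_1'(1) = b, so b = 239/2.

119.5000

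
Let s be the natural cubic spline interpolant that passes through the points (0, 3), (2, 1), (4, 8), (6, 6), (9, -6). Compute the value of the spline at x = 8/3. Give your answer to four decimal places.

With σ_i denoting the second derivative at x_i, h_i = 2, 2, 2, 3, and Δ_i = (y_(i+1) − y_i)/h_i = -1, 7/2, -1, -4:
  2·σ_0 + 8·σ_1 + 2·σ_2 = 6(Δ_1 - Δ_0) = 27
  2·σ_1 + 8·σ_2 + 2·σ_3 = 6(Δ_2 - Δ_1) = -27
  2·σ_2 + 10·σ_3 + 3·σ_4 = 6(Δ_3 - Δ_2) = -18
Natural end conditions: σ_0 = σ_4 = 0.
Solving: σ_0 = 0, σ_1 = 315/71, σ_2 = -603/142, σ_3 = -135/142, σ_4 = 0.
On [2, 4], s(x) = 1 + 139/71·(x - 2) + 315/142·(x - 2)² - 411/568·(x - 2)³.
With (x - 2) = 2/3: s(8/3) = 1966/639.

3.0767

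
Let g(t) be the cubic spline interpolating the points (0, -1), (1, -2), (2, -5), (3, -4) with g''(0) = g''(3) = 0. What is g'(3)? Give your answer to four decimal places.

Write M_i for g''(x_i). With h_i = 1, 1, 1 and divided differences Δ_i = -1, -3, 1, the continuity of g' gives the tridiagonal system
  1·M_0 + 4·M_1 + 1·M_2 = 6(Δ_1 - Δ_0) = -12
  1·M_1 + 4·M_2 + 1·M_3 = 6(Δ_2 - Δ_1) = 24
Natural end conditions: M_0 = M_3 = 0.
Hence M_0 = 0, M_1 = -24/5, M_2 = 36/5, M_3 = 0.
On [2, 3], g'(t) = b_2 + 2c_2·(t - 2) + 3d_2·(t - 2)² with b_2 = Δ_2 - h_2(2M_2 + M_3)/6 = -7/5, c_2 = M_2/2 = 18/5, d_2 = (M_3 - M_2)/(6h_2) = -6/5. So g'(3) = 11/5.

2.2000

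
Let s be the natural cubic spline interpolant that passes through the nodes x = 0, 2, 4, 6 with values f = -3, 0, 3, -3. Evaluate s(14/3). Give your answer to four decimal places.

Put m_i = s'' at the i-th knot. Here h = (2, 2, 2) and Δ = (3/2, 3/2, -3), so the interior equations h_(i-1)·m_(i-1) + 2(h_(i-1)+h_i)·m_i + h_i·m_(i+1) = 6(Δ_i − Δ_(i-1)) read
  2·m_0 + 8·m_1 + 2·m_2 = 6(Δ_1 - Δ_0) = 0
  2·m_1 + 8·m_2 + 2·m_3 = 6(Δ_2 - Δ_1) = -27
Natural end conditions: m_0 = m_3 = 0.
Forward elimination and back-substitution give m_0 = 0, m_1 = 9/10, m_2 = -18/5, m_3 = 0.
On [4, 6], s(x) = 3 - 3/5·(x - 4) - 9/5·(x - 4)² + 3/10·(x - 4)³.
With (x - 4) = 2/3: s(14/3) = 17/9.

1.8889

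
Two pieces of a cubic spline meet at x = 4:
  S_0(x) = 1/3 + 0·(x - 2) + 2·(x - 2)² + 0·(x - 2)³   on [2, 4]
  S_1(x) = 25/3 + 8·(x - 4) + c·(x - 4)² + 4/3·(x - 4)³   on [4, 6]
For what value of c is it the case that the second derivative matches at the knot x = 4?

S_0''(x) = 4 + 0·(x - 2), so S_0''(4) = 4. On the right, S_1''(4) = 2c, so c = 2.

2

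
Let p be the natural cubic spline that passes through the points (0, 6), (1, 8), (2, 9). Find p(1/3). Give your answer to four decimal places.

With σ_i denoting the second derivative at x_i, h_i = 1, 1, and Δ_i = (y_(i+1) − y_i)/h_i = 2, 1:
  1·σ_0 + 4·σ_1 + 1·σ_2 = 6(Δ_1 - Δ_0) = -6
Natural end conditions: σ_0 = σ_2 = 0.
Forward elimination and back-substitution give σ_0 = 0, σ_1 = -3/2, σ_2 = 0.
On [0, 1], p(x) = 6 + 9/4·x + 0·x² - 1/4·x³.
With x = 1/3: p(1/3) = 182/27.

6.7407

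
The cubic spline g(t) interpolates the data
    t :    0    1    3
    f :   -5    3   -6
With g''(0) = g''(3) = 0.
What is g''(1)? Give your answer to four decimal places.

-12.5000

With M_i denoting the second derivative at x_i, h_i = 1, 2, and Δ_i = (y_(i+1) − y_i)/h_i = 8, -9/2:
  1·M_0 + 6·M_1 + 2·M_2 = 6(Δ_1 - Δ_0) = -75
Natural end conditions: M_0 = M_2 = 0.
Solving: M_0 = 0, M_1 = -25/2, M_2 = 0.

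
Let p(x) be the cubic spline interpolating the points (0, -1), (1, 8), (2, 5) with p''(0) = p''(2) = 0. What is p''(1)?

Put σ_i = p'' at the i-th knot. Here h = (1, 1) and Δ = (9, -3), so the interior equations h_(i-1)·σ_(i-1) + 2(h_(i-1)+h_i)·σ_i + h_i·σ_(i+1) = 6(Δ_i − Δ_(i-1)) read
  1·σ_0 + 4·σ_1 + 1·σ_2 = 6(Δ_1 - Δ_0) = -72
Natural end conditions: σ_0 = σ_2 = 0.
Solving the tridiagonal system: σ_0 = 0, σ_1 = -18, σ_2 = 0.

-18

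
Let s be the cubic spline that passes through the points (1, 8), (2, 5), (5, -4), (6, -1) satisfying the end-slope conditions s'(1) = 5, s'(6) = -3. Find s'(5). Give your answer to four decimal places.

Write σ_i for s''(x_i). With h_i = 1, 3, 1 and divided differences Δ_i = -3, -3, 3, the continuity of s' gives the tridiagonal system
  1·σ_0 + 8·σ_1 + 3·σ_2 = 6(Δ_1 - Δ_0) = 0
  3·σ_1 + 8·σ_2 + 1·σ_3 = 6(Δ_2 - Δ_1) = 36
Clamped end conditions give two more equations: 2h_0·σ_0 + h_0·σ_1 = 6(Δ_0 - s'(1)) = -48 and h_2·σ_2 + 2h_2·σ_3 = 6(s'(6) - Δ_2) = -36.
Solving: σ_0 = -508/21, σ_1 = 8/21, σ_2 = 148/21, σ_3 = -452/21.
On [5, 6], s'(x) = b_2 + 2c_2·(x - 5) + 3d_2·(x - 5)² with b_2 = Δ_2 - h_2(2σ_2 + σ_3)/6 = 89/21, c_2 = σ_2/2 = 74/21, d_2 = (σ_3 - σ_2)/(6h_2) = -100/21. So s'(5) = 89/21.

4.2381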